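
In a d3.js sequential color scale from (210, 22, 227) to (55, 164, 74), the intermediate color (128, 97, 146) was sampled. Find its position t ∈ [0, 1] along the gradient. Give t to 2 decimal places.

0.53

Invert the lerp on the R channel (largest span, 155): t = (128 − 210) / (55 − 210) = -82/-155 = 0.52903.
Check on G: (97 − 22)/(164 − 22) = 0.5282 ✓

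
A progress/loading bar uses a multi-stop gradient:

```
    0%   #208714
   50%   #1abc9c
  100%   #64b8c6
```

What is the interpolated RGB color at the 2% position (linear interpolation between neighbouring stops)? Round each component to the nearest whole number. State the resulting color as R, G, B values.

2% lies between the 0% and 50% stops, so the local fraction is t = (2 − 0)/(50 − 0) = 2/50 ≈ 0.04.
#208714 → (32, 135, 20); #1abc9c → (26, 188, 156).
R = 32 + 0.04 × (26 − 32) = 31.76 → 32
G = 135 + 0.04 × (188 − 135) = 137.12 → 137
B = 20 + 0.04 × (156 − 20) = 25.44 → 25

(32, 137, 25)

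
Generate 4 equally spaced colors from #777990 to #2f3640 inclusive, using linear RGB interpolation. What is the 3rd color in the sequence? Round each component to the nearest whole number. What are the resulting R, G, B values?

With 4 swatches and endpoints inclusive, swatch 3 sits at t = (3 − 1)/(4 − 1) = 2/3 ≈ 0.6667.
#777990 → (119, 121, 144); #2f3640 → (47, 54, 64).
R = 119 + 0.6667 × (47 − 119) = 70.998 → 71
G = 121 + 0.6667 × (54 − 121) = 76.331 → 76
B = 144 + 0.6667 × (64 − 144) = 90.664 → 91

(71, 76, 91)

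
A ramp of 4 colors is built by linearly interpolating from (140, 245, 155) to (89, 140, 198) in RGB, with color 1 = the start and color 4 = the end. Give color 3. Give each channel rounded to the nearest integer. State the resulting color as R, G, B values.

(106, 175, 184)

With 4 swatches and endpoints inclusive, swatch 3 sits at t = (3 − 1)/(4 − 1) = 2/3 ≈ 0.6667.
R = 140 + 0.6667 × (89 − 140) = 105.998 → 106
G = 245 + 0.6667 × (140 − 245) = 174.996 → 175
B = 155 + 0.6667 × (198 − 155) = 183.668 → 184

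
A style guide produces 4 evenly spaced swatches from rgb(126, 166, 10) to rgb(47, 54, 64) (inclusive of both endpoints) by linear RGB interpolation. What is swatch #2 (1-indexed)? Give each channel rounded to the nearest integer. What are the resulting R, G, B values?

(100, 129, 28)

With 4 swatches and endpoints inclusive, swatch 2 sits at t = (2 − 1)/(4 − 1) = 1/3 ≈ 0.3333.
R = 126 + 0.3333 × (47 − 126) = 99.669 → 100
G = 166 + 0.3333 × (54 − 166) = 128.67 → 129
B = 10 + 0.3333 × (64 − 10) = 27.998 → 28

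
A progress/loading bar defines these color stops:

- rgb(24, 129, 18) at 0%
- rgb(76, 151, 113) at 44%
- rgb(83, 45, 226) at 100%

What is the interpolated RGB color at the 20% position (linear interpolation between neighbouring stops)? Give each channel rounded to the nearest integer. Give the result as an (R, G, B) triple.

20% lies between the 0% and 44% stops, so the local fraction is t = (20 − 0)/(44 − 0) = 20/44 ≈ 0.4545.
R = 24 + 0.4545 × (76 − 24) = 47.634 → 48
G = 129 + 0.4545 × (151 − 129) = 138.999 → 139
B = 18 + 0.4545 × (113 − 18) = 61.178 → 61

(48, 139, 61)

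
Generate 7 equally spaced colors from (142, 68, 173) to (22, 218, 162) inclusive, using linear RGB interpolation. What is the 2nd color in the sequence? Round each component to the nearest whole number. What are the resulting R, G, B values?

With 7 swatches and endpoints inclusive, swatch 2 sits at t = (2 − 1)/(7 − 1) = 1/6 ≈ 0.1667.
R = 142 + 0.1667 × (22 − 142) = 121.996 → 122
G = 68 + 0.1667 × (218 − 68) = 93.005 → 93
B = 173 + 0.1667 × (162 − 173) = 171.166 → 171

(122, 93, 171)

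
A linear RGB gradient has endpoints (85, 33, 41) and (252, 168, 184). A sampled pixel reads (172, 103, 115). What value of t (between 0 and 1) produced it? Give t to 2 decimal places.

Invert the lerp on the R channel (largest span, 167): t = (172 − 85) / (252 − 85) = 87/167 = 0.52096.
Check on G: (103 − 33)/(168 − 33) = 0.5185 ✓

0.52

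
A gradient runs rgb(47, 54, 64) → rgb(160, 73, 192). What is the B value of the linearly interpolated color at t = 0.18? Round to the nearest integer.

B = 64 + 0.18 × (192 − 64) = 87.04 → 87

87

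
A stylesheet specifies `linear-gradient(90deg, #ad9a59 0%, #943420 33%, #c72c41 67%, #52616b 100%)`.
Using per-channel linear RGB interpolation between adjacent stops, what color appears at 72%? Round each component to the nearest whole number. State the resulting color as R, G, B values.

72% lies between the 67% and 100% stops, so the local fraction is t = (72 − 67)/(100 − 67) = 5/33 ≈ 0.1515.
#c72c41 → (199, 44, 65); #52616b → (82, 97, 107).
R = 199 + 0.1515 × (82 − 199) = 181.274 → 181
G = 44 + 0.1515 × (97 − 44) = 52.029 → 52
B = 65 + 0.1515 × (107 − 65) = 71.363 → 71

(181, 52, 71)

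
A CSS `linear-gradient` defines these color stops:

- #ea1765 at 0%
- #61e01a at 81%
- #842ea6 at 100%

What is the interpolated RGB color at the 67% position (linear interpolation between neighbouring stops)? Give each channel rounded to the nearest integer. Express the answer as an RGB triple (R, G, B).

(121, 189, 39)

67% lies between the 0% and 81% stops, so the local fraction is t = (67 − 0)/(81 − 0) = 67/81 ≈ 0.8272.
#ea1765 → (234, 23, 101); #61e01a → (97, 224, 26).
R = 234 + 0.8272 × (97 − 234) = 120.674 → 121
G = 23 + 0.8272 × (224 − 23) = 189.267 → 189
B = 101 + 0.8272 × (26 − 101) = 38.96 → 39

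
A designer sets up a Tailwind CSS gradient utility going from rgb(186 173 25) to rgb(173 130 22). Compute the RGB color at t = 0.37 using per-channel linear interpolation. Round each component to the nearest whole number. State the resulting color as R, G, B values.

(181, 157, 24)

R = 186 + 0.37 × (173 − 186) = 186 + 0.37 × -13 = 181.19 → 181
G = 173 + 0.37 × (130 − 173) = 173 + 0.37 × -43 = 157.09 → 157
B = 25 + 0.37 × (22 − 25) = 25 + 0.37 × -3 = 23.89 → 24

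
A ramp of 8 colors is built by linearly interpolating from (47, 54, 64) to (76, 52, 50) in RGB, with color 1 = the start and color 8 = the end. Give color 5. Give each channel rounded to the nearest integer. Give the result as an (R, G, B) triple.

(64, 53, 56)

With 8 swatches and endpoints inclusive, swatch 5 sits at t = (5 − 1)/(8 − 1) = 4/7 ≈ 0.5714.
R = 47 + 0.5714 × (76 − 47) = 63.571 → 64
G = 54 + 0.5714 × (52 − 54) = 52.857 → 53
B = 64 + 0.5714 × (50 − 64) = 56 → 56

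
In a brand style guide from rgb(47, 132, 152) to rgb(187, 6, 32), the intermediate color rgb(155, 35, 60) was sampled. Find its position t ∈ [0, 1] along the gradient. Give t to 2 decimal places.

0.77

Invert the lerp on the R channel (largest span, 140): t = (155 − 47) / (187 − 47) = 108/140 = 0.77143.
Check on G: (35 − 132)/(6 − 132) = 0.7698 ✓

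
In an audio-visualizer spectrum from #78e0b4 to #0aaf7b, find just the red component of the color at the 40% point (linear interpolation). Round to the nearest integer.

R₁ = 120 (from #78e0b4), R₂ = 10 (from #0aaf7b).
R = 120 + 0.4 × (10 − 120) = 76 → 76

76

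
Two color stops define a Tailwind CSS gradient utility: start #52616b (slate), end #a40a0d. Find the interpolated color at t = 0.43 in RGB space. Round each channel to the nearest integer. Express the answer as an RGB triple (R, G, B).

(117, 60, 67)

#52616b → (82, 97, 107); #a40a0d → (164, 10, 13).
R = 82 + 0.43 × (164 − 82) = 82 + 0.43 × 82 = 117.26 → 117
G = 97 + 0.43 × (10 − 97) = 97 + 0.43 × -87 = 59.59 → 60
B = 107 + 0.43 × (13 − 107) = 107 + 0.43 × -94 = 66.58 → 67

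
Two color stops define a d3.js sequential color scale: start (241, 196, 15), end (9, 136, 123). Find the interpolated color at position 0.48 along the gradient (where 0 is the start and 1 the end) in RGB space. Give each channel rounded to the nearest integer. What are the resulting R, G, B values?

(130, 167, 67)

R = 241 + 0.48 × (9 − 241) = 241 + 0.48 × -232 = 129.64 → 130
G = 196 + 0.48 × (136 − 196) = 196 + 0.48 × -60 = 167.2 → 167
B = 15 + 0.48 × (123 − 15) = 15 + 0.48 × 108 = 66.84 → 67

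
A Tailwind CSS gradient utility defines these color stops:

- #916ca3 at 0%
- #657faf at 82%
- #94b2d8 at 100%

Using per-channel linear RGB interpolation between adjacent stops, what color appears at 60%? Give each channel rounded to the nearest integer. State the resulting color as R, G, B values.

60% lies between the 0% and 82% stops, so the local fraction is t = (60 − 0)/(82 − 0) = 60/82 ≈ 0.7317.
#916ca3 → (145, 108, 163); #657faf → (101, 127, 175).
R = 145 + 0.7317 × (101 − 145) = 112.805 → 113
G = 108 + 0.7317 × (127 − 108) = 121.902 → 122
B = 163 + 0.7317 × (175 − 163) = 171.78 → 172

(113, 122, 172)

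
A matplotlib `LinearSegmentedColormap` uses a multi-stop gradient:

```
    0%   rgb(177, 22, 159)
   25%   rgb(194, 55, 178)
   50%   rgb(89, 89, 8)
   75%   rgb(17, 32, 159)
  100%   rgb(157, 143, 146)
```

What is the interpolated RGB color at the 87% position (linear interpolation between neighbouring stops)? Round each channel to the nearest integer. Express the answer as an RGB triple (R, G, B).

87% lies between the 75% and 100% stops, so the local fraction is t = (87 − 75)/(100 − 75) = 12/25 ≈ 0.48.
R = 17 + 0.48 × (157 − 17) = 84.2 → 84
G = 32 + 0.48 × (143 − 32) = 85.28 → 85
B = 159 + 0.48 × (146 − 159) = 152.76 → 153

(84, 85, 153)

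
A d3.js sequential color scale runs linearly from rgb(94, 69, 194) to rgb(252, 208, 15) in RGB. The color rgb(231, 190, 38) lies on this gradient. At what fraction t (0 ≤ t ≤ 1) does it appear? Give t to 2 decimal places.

Invert the lerp on the B channel (largest span, 179): t = (38 − 194) / (15 − 194) = -156/-179 = 0.87151.
Check on R: (231 − 94)/(252 − 94) = 0.8671 ✓

0.87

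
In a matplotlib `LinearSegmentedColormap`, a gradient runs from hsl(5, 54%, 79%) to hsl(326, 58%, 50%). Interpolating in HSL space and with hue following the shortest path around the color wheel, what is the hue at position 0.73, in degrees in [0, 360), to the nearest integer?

337

Hue: 326 − 5 = 321°, but |321| > 180 so the shorter arc goes the other way: Δh = 321 − 360 = -39°.
H = 5 + 0.73 × (-39) = -23.47 → -23 → -23 mod 360 = 337°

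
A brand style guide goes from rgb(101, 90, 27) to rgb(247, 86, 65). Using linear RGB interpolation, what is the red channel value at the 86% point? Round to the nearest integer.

227

R = 101 + 0.86 × (247 − 101) = 226.56 → 227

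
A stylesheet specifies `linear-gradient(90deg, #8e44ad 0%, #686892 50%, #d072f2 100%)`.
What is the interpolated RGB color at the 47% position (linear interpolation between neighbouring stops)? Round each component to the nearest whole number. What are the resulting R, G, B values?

47% lies between the 0% and 50% stops, so the local fraction is t = (47 − 0)/(50 − 0) = 47/50 ≈ 0.94.
#8e44ad → (142, 68, 173); #686892 → (104, 104, 146).
R = 142 + 0.94 × (104 − 142) = 106.28 → 106
G = 68 + 0.94 × (104 − 68) = 101.84 → 102
B = 173 + 0.94 × (146 − 173) = 147.62 → 148

(106, 102, 148)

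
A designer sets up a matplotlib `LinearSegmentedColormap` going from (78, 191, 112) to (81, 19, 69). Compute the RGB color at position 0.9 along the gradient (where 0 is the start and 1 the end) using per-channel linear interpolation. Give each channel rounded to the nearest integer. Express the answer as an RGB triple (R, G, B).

(81, 36, 73)

R = 78 + 0.9 × (81 − 78) = 78 + 0.9 × 3 = 80.7 → 81
G = 191 + 0.9 × (19 − 191) = 191 + 0.9 × -172 = 36.2 → 36
B = 112 + 0.9 × (69 − 112) = 112 + 0.9 × -43 = 73.3 → 73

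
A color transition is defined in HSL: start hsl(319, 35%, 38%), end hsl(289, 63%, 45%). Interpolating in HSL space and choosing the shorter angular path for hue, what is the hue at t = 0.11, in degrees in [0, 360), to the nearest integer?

316

Hue arc: Δh = 289 − 319 = -30° (|Δh| ≤ 180, already the shorter path).
H = 319 + 0.11 × (-30) = 315.7 → 316°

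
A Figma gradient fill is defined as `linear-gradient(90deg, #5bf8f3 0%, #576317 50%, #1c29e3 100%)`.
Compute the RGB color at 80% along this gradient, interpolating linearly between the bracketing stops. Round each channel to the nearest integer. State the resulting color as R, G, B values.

80% lies between the 50% and 100% stops, so the local fraction is t = (80 − 50)/(100 − 50) = 30/50 ≈ 0.6.
#576317 → (87, 99, 23); #1c29e3 → (28, 41, 227).
R = 87 + 0.6 × (28 − 87) = 51.6 → 52
G = 99 + 0.6 × (41 − 99) = 64.2 → 64
B = 23 + 0.6 × (227 − 23) = 145.4 → 145

(52, 64, 145)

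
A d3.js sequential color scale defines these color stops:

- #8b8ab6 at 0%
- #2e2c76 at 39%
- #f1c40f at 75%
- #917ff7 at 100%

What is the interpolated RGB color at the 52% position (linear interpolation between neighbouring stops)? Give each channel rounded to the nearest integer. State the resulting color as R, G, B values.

(116, 99, 81)

52% lies between the 39% and 75% stops, so the local fraction is t = (52 − 39)/(75 − 39) = 13/36 ≈ 0.3611.
#2e2c76 → (46, 44, 118); #f1c40f → (241, 196, 15).
R = 46 + 0.3611 × (241 − 46) = 116.414 → 116
G = 44 + 0.3611 × (196 − 44) = 98.887 → 99
B = 118 + 0.3611 × (15 − 118) = 80.807 → 81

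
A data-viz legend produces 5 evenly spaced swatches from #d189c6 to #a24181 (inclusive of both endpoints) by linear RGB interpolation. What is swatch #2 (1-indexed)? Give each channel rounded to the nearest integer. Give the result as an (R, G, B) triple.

With 5 swatches and endpoints inclusive, swatch 2 sits at t = (2 − 1)/(5 − 1) = 1/4 ≈ 0.25.
#d189c6 → (209, 137, 198); #a24181 → (162, 65, 129).
R = 209 + 0.25 × (162 − 209) = 197.25 → 197
G = 137 + 0.25 × (65 − 137) = 119 → 119
B = 198 + 0.25 × (129 − 198) = 180.75 → 181

(197, 119, 181)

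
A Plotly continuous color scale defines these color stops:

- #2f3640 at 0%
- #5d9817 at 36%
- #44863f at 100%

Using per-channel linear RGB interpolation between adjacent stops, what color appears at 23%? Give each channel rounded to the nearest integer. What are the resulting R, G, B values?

(76, 117, 38)

23% lies between the 0% and 36% stops, so the local fraction is t = (23 − 0)/(36 − 0) = 23/36 ≈ 0.6389.
#2f3640 → (47, 54, 64); #5d9817 → (93, 152, 23).
R = 47 + 0.6389 × (93 − 47) = 76.389 → 76
G = 54 + 0.6389 × (152 − 54) = 116.612 → 117
B = 64 + 0.6389 × (23 − 64) = 37.805 → 38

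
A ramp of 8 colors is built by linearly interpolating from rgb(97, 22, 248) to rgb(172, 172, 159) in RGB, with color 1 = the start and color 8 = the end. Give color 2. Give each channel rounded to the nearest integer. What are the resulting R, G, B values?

With 8 swatches and endpoints inclusive, swatch 2 sits at t = (2 − 1)/(8 − 1) = 1/7 ≈ 0.1429.
R = 97 + 0.1429 × (172 − 97) = 107.718 → 108
G = 22 + 0.1429 × (172 − 22) = 43.435 → 43
B = 248 + 0.1429 × (159 − 248) = 235.282 → 235

(108, 43, 235)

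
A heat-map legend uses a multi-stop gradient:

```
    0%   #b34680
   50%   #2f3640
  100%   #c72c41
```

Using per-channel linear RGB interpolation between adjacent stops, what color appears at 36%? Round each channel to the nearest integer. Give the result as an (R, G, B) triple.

36% lies between the 0% and 50% stops, so the local fraction is t = (36 − 0)/(50 − 0) = 36/50 ≈ 0.72.
#b34680 → (179, 70, 128); #2f3640 → (47, 54, 64).
R = 179 + 0.72 × (47 − 179) = 83.96 → 84
G = 70 + 0.72 × (54 − 70) = 58.48 → 58
B = 128 + 0.72 × (64 − 128) = 81.92 → 82

(84, 58, 82)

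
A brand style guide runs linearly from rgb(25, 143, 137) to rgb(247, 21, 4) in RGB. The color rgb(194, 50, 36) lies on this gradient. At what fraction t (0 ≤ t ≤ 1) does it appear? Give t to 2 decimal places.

Invert the lerp on the R channel (largest span, 222): t = (194 − 25) / (247 − 25) = 169/222 = 0.76126.
Check on G: (50 − 143)/(21 − 143) = 0.7623 ✓

0.76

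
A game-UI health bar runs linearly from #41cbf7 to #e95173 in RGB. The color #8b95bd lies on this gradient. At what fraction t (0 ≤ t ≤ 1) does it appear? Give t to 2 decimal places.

Invert the lerp on the R channel (largest span, 168): t = (139 − 65) / (233 − 65) = 74/168 = 0.44048.
Check on G: (149 − 203)/(81 − 203) = 0.4426 ✓

0.44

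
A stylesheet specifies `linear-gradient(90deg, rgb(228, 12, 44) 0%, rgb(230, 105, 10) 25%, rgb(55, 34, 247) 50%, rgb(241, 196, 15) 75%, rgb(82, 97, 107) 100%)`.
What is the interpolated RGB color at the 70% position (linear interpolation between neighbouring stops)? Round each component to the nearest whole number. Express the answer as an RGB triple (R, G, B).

70% lies between the 50% and 75% stops, so the local fraction is t = (70 − 50)/(75 − 50) = 20/25 ≈ 0.8.
R = 55 + 0.8 × (241 − 55) = 203.8 → 204
G = 34 + 0.8 × (196 − 34) = 163.6 → 164
B = 247 + 0.8 × (15 − 247) = 61.4 → 61

(204, 164, 61)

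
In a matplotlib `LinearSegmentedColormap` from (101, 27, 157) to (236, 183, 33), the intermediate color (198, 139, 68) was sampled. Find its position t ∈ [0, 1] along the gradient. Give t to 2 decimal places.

0.72

Invert the lerp on the G channel (largest span, 156): t = (139 − 27) / (183 − 27) = 112/156 = 0.71795.
Check on R: (198 − 101)/(236 − 101) = 0.7185 ✓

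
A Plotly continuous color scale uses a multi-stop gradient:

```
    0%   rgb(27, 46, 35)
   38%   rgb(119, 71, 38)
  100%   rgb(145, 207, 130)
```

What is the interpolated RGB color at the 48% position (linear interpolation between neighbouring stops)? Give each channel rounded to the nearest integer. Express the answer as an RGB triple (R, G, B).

48% lies between the 38% and 100% stops, so the local fraction is t = (48 − 38)/(100 − 38) = 10/62 ≈ 0.1613.
R = 119 + 0.1613 × (145 − 119) = 123.194 → 123
G = 71 + 0.1613 × (207 − 71) = 92.937 → 93
B = 38 + 0.1613 × (130 − 38) = 52.84 → 53

(123, 93, 53)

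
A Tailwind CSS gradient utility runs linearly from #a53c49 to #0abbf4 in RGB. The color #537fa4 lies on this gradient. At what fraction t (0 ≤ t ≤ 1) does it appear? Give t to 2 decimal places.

Invert the lerp on the B channel (largest span, 171): t = (164 − 73) / (244 − 73) = 91/171 = 0.53216.
Check on R: (83 − 165)/(10 − 165) = 0.529 ✓

0.53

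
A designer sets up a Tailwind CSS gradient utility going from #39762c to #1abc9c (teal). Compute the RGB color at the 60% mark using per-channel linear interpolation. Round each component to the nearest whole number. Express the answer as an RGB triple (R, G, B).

(38, 160, 111)

#39762c → (57, 118, 44); #1abc9c → (26, 188, 156).
60% corresponds to t = 0.6.
R = 57 + 0.6 × (26 − 57) = 57 + 0.6 × -31 = 38.4 → 38
G = 118 + 0.6 × (188 − 118) = 118 + 0.6 × 70 = 160 → 160
B = 44 + 0.6 × (156 − 44) = 44 + 0.6 × 112 = 111.2 → 111
So the blended color is (38, 160, 111), about #26a06f.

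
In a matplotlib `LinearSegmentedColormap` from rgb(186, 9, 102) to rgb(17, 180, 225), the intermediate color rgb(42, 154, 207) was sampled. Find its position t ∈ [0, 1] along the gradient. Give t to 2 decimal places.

Invert the lerp on the G channel (largest span, 171): t = (154 − 9) / (180 − 9) = 145/171 = 0.84795.
Check on R: (42 − 186)/(17 − 186) = 0.8521 ✓

0.85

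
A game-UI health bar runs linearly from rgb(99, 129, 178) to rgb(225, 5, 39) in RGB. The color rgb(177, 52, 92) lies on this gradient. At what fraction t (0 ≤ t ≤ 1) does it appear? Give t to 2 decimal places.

Invert the lerp on the B channel (largest span, 139): t = (92 − 178) / (39 − 178) = -86/-139 = 0.61871.
Check on R: (177 − 99)/(225 − 99) = 0.619 ✓

0.62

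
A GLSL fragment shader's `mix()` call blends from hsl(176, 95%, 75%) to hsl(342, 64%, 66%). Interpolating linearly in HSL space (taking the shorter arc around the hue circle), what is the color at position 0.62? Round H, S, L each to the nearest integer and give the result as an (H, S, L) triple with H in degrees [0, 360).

Hue arc: Δh = 342 − 176 = 166° (|Δh| ≤ 180, already the shorter path).
H = 176 + 0.62 × (166) = 278.92 → 279°
S = 95 + 0.62 × (64 − 95) = 75.78 → 76%
L = 75 + 0.62 × (66 − 75) = 69.42 → 69%

(279, 76, 69)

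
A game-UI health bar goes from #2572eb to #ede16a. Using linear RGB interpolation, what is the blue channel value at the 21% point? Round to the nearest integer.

208

B₁ = 235 (from #2572eb), B₂ = 106 (from #ede16a).
B = 235 + 0.21 × (106 − 235) = 207.91 → 208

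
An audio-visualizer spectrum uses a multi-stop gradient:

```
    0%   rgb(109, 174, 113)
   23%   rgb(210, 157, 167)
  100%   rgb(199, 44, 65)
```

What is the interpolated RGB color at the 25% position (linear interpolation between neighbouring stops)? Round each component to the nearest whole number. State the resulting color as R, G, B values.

25% lies between the 23% and 100% stops, so the local fraction is t = (25 − 23)/(100 − 23) = 2/77 ≈ 0.026.
R = 210 + 0.026 × (199 − 210) = 209.714 → 210
G = 157 + 0.026 × (44 − 157) = 154.062 → 154
B = 167 + 0.026 × (65 − 167) = 164.348 → 164

(210, 154, 164)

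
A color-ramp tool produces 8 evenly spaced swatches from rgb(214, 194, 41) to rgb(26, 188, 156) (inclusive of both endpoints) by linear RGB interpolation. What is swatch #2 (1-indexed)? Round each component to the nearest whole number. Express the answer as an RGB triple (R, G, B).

With 8 swatches and endpoints inclusive, swatch 2 sits at t = (2 − 1)/(8 − 1) = 1/7 ≈ 0.1429.
R = 214 + 0.1429 × (26 − 214) = 187.135 → 187
G = 194 + 0.1429 × (188 − 194) = 193.143 → 193
B = 41 + 0.1429 × (156 − 41) = 57.433 → 57

(187, 193, 57)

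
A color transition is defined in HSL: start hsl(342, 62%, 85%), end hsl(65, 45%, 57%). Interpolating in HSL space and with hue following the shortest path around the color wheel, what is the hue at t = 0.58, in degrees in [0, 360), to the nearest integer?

Hue: 65 − 342 = -277°, but |-277| > 180 so the shorter arc goes the other way: Δh = -277 + 360 = 83°.
H = 342 + 0.58 × (83) = 390.14 → 390 → 390 mod 360 = 30°

30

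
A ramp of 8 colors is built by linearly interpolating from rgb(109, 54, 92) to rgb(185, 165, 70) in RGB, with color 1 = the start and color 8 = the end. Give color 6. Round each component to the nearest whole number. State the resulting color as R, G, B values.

With 8 swatches and endpoints inclusive, swatch 6 sits at t = (6 − 1)/(8 − 1) = 5/7 ≈ 0.7143.
R = 109 + 0.7143 × (185 − 109) = 163.287 → 163
G = 54 + 0.7143 × (165 − 54) = 133.287 → 133
B = 92 + 0.7143 × (70 − 92) = 76.285 → 76

(163, 133, 76)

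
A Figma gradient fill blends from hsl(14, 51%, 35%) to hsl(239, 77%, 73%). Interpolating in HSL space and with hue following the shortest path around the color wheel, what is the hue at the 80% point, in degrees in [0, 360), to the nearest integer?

Hue: 239 − 14 = 225°, but |225| > 180 so the shorter arc goes the other way: Δh = 225 − 360 = -135°.
H = 14 + 0.8 × (-135) = -94 → -94 → -94 mod 360 = 266°

266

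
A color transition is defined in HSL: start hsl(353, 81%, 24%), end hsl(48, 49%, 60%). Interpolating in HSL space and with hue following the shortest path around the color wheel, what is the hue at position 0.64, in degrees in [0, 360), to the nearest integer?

28

Hue: 48 − 353 = -305°, but |-305| > 180 so the shorter arc goes the other way: Δh = -305 + 360 = 55°.
H = 353 + 0.64 × (55) = 388.2 → 388 → 388 mod 360 = 28°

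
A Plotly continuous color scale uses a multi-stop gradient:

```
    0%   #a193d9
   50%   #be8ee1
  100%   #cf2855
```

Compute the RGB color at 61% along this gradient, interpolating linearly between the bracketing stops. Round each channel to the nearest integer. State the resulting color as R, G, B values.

(194, 120, 194)

61% lies between the 50% and 100% stops, so the local fraction is t = (61 − 50)/(100 − 50) = 11/50 ≈ 0.22.
#be8ee1 → (190, 142, 225); #cf2855 → (207, 40, 85).
R = 190 + 0.22 × (207 − 190) = 193.74 → 194
G = 142 + 0.22 × (40 − 142) = 119.56 → 120
B = 225 + 0.22 × (85 − 225) = 194.2 → 194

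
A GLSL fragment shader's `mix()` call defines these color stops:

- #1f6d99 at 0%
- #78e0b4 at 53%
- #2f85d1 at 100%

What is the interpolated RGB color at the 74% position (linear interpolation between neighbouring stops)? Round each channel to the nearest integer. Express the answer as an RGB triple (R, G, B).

(87, 183, 193)

74% lies between the 53% and 100% stops, so the local fraction is t = (74 − 53)/(100 − 53) = 21/47 ≈ 0.4468.
#78e0b4 → (120, 224, 180); #2f85d1 → (47, 133, 209).
R = 120 + 0.4468 × (47 − 120) = 87.384 → 87
G = 224 + 0.4468 × (133 − 224) = 183.341 → 183
B = 180 + 0.4468 × (209 − 180) = 192.957 → 193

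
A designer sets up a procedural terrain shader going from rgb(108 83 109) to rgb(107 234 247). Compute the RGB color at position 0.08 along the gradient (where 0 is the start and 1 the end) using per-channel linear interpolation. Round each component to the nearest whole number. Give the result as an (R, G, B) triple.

(108, 95, 120)

R = 108 + 0.08 × (107 − 108) = 108 + 0.08 × -1 = 107.92 → 108
G = 83 + 0.08 × (234 − 83) = 83 + 0.08 × 151 = 95.08 → 95
B = 109 + 0.08 × (247 − 109) = 109 + 0.08 × 138 = 120.04 → 120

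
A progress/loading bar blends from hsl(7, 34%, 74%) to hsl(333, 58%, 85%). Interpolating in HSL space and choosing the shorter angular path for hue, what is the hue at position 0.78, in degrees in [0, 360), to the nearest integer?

Hue: 333 − 7 = 326°, but |326| > 180 so the shorter arc goes the other way: Δh = 326 − 360 = -34°.
H = 7 + 0.78 × (-34) = -19.52 → -20 → -20 mod 360 = 340°

340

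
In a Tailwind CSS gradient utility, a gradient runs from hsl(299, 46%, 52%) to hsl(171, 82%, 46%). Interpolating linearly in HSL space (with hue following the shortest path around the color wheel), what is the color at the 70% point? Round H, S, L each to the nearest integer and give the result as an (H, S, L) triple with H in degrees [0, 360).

Hue arc: Δh = 171 − 299 = -128° (|Δh| ≤ 180, already the shorter path).
H = 299 + 0.7 × (-128) = 209.4 → 209°
S = 46 + 0.7 × (82 − 46) = 71.2 → 71%
L = 52 + 0.7 × (46 − 52) = 47.8 → 48%

(209, 71, 48)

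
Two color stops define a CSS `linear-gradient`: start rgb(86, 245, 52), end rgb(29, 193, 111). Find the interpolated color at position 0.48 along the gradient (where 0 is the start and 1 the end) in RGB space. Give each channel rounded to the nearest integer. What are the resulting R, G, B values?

(59, 220, 80)

R = 86 + 0.48 × (29 − 86) = 86 + 0.48 × -57 = 58.64 → 59
G = 245 + 0.48 × (193 − 245) = 245 + 0.48 × -52 = 220.04 → 220
B = 52 + 0.48 × (111 − 52) = 52 + 0.48 × 59 = 80.32 → 80
So the blended color is (59, 220, 80), about #3bdc50.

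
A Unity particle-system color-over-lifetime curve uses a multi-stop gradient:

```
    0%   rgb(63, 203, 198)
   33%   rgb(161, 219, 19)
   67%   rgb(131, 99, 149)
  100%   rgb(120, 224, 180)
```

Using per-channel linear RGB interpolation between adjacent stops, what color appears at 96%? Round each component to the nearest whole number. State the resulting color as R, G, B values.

(121, 209, 176)

96% lies between the 67% and 100% stops, so the local fraction is t = (96 − 67)/(100 − 67) = 29/33 ≈ 0.8788.
R = 131 + 0.8788 × (120 − 131) = 121.333 → 121
G = 99 + 0.8788 × (224 − 99) = 208.85 → 209
B = 149 + 0.8788 × (180 − 149) = 176.243 → 176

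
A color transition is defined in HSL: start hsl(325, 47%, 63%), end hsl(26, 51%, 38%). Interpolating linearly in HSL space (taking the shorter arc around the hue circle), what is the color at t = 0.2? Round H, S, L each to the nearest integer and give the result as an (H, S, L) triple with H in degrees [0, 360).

Hue: 26 − 325 = -299°, but |-299| > 180 so the shorter arc goes the other way: Δh = -299 + 360 = 61°.
H = 325 + 0.2 × (61) = 337.2 → 337°
S = 47 + 0.2 × (51 − 47) = 47.8 → 48%
L = 63 + 0.2 × (38 − 63) = 58 → 58%

(337, 48, 58)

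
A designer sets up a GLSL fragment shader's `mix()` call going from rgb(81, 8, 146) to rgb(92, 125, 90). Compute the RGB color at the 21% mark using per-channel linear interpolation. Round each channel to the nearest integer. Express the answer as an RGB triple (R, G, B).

(83, 33, 134)

21% corresponds to t = 0.21.
R = 81 + 0.21 × (92 − 81) = 81 + 0.21 × 11 = 83.31 → 83
G = 8 + 0.21 × (125 − 8) = 8 + 0.21 × 117 = 32.57 → 33
B = 146 + 0.21 × (90 − 146) = 146 + 0.21 × -56 = 134.24 → 134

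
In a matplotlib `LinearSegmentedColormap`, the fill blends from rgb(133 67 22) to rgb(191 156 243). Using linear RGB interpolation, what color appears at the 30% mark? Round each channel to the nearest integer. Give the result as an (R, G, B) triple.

(150, 94, 88)

30% corresponds to t = 0.3.
R = 133 + 0.3 × (191 − 133) = 133 + 0.3 × 58 = 150.4 → 150
G = 67 + 0.3 × (156 − 67) = 67 + 0.3 × 89 = 93.7 → 94
B = 22 + 0.3 × (243 − 22) = 22 + 0.3 × 221 = 88.3 → 88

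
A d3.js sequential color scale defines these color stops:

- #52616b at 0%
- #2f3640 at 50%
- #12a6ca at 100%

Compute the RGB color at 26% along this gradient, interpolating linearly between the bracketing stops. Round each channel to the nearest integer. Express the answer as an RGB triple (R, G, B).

26% lies between the 0% and 50% stops, so the local fraction is t = (26 − 0)/(50 − 0) = 26/50 ≈ 0.52.
#52616b → (82, 97, 107); #2f3640 → (47, 54, 64).
R = 82 + 0.52 × (47 − 82) = 63.8 → 64
G = 97 + 0.52 × (54 − 97) = 74.64 → 75
B = 107 + 0.52 × (64 − 107) = 84.64 → 85

(64, 75, 85)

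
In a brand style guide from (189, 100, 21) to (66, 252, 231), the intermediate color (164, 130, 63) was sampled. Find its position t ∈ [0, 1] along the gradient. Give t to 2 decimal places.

Invert the lerp on the B channel (largest span, 210): t = (63 − 21) / (231 − 21) = 42/210 = 0.2.
Check on R: (164 − 189)/(66 − 189) = 0.2033 ✓

0.20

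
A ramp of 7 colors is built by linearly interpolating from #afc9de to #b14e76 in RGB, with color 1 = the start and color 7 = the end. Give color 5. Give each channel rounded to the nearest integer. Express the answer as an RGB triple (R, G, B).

With 7 swatches and endpoints inclusive, swatch 5 sits at t = (5 − 1)/(7 − 1) = 4/6 ≈ 0.6667.
#afc9de → (175, 201, 222); #b14e76 → (177, 78, 118).
R = 175 + 0.6667 × (177 − 175) = 176.333 → 176
G = 201 + 0.6667 × (78 − 201) = 118.996 → 119
B = 222 + 0.6667 × (118 − 222) = 152.663 → 153

(176, 119, 153)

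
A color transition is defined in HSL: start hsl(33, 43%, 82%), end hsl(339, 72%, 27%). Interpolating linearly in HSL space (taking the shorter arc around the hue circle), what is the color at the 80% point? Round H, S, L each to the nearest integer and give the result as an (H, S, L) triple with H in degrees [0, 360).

Hue: 339 − 33 = 306°, but |306| > 180 so the shorter arc goes the other way: Δh = 306 − 360 = -54°.
H = 33 + 0.8 × (-54) = -10.2 → -10 → -10 mod 360 = 350°
S = 43 + 0.8 × (72 − 43) = 66.2 → 66%
L = 82 + 0.8 × (27 − 82) = 38 → 38%

(350, 66, 38)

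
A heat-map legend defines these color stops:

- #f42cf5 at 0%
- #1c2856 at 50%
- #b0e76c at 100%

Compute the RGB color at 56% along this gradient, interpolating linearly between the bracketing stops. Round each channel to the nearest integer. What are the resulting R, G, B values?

56% lies between the 50% and 100% stops, so the local fraction is t = (56 − 50)/(100 − 50) = 6/50 ≈ 0.12.
#1c2856 → (28, 40, 86); #b0e76c → (176, 231, 108).
R = 28 + 0.12 × (176 − 28) = 45.76 → 46
G = 40 + 0.12 × (231 − 40) = 62.92 → 63
B = 86 + 0.12 × (108 − 86) = 88.64 → 89

(46, 63, 89)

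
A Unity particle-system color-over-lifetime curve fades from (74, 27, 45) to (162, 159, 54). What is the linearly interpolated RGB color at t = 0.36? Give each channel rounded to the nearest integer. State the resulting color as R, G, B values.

R = 74 + 0.36 × (162 − 74) = 74 + 0.36 × 88 = 105.68 → 106
G = 27 + 0.36 × (159 − 27) = 27 + 0.36 × 132 = 74.52 → 75
B = 45 + 0.36 × (54 − 45) = 45 + 0.36 × 9 = 48.24 → 48

(106, 75, 48)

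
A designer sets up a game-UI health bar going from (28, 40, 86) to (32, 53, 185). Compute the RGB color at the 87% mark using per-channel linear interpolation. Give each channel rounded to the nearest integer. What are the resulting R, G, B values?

(31, 51, 172)

87% corresponds to t = 0.87.
R = 28 + 0.87 × (32 − 28) = 28 + 0.87 × 4 = 31.48 → 31
G = 40 + 0.87 × (53 − 40) = 40 + 0.87 × 13 = 51.31 → 51
B = 86 + 0.87 × (185 − 86) = 86 + 0.87 × 99 = 172.13 → 172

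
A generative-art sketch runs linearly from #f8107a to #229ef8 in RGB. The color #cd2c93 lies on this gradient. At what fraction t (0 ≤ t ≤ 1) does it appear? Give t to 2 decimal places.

0.20

Invert the lerp on the R channel (largest span, 214): t = (205 − 248) / (34 − 248) = -43/-214 = 0.20093.
Check on G: (44 − 16)/(158 − 16) = 0.1972 ✓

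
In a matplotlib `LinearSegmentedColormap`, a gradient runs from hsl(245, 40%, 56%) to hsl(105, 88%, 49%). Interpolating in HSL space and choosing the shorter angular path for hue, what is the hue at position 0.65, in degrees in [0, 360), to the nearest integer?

Hue arc: Δh = 105 − 245 = -140° (|Δh| ≤ 180, already the shorter path).
H = 245 + 0.65 × (-140) = 154 → 154°

154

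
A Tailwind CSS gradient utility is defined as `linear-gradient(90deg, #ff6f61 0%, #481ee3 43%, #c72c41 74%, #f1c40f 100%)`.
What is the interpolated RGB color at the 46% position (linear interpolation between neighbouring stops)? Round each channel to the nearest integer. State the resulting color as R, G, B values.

46% lies between the 43% and 74% stops, so the local fraction is t = (46 − 43)/(74 − 43) = 3/31 ≈ 0.0968.
#481ee3 → (72, 30, 227); #c72c41 → (199, 44, 65).
R = 72 + 0.0968 × (199 − 72) = 84.294 → 84
G = 30 + 0.0968 × (44 − 30) = 31.355 → 31
B = 227 + 0.0968 × (65 − 227) = 211.318 → 211

(84, 31, 211)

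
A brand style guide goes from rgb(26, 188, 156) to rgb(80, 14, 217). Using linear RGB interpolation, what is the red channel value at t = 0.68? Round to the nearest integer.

R = 26 + 0.68 × (80 − 26) = 62.72 → 63

63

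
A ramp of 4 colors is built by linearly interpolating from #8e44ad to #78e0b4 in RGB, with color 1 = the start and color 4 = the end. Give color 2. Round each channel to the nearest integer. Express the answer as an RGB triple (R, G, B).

(135, 120, 175)

With 4 swatches and endpoints inclusive, swatch 2 sits at t = (2 − 1)/(4 − 1) = 1/3 ≈ 0.3333.
#8e44ad → (142, 68, 173); #78e0b4 → (120, 224, 180).
R = 142 + 0.3333 × (120 − 142) = 134.667 → 135
G = 68 + 0.3333 × (224 − 68) = 119.995 → 120
B = 173 + 0.3333 × (180 − 173) = 175.333 → 175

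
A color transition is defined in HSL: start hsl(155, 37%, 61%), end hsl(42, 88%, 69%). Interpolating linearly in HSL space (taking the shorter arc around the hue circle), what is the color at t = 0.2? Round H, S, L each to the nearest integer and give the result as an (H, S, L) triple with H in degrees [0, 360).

(132, 47, 63)

Hue arc: Δh = 42 − 155 = -113° (|Δh| ≤ 180, already the shorter path).
H = 155 + 0.2 × (-113) = 132.4 → 132°
S = 37 + 0.2 × (88 − 37) = 47.2 → 47%
L = 61 + 0.2 × (69 − 61) = 62.6 → 63%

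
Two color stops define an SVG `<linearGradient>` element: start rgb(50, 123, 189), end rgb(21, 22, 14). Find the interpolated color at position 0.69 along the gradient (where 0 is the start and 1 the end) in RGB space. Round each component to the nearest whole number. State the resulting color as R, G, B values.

(30, 53, 68)

R = 50 + 0.69 × (21 − 50) = 50 + 0.69 × -29 = 29.99 → 30
G = 123 + 0.69 × (22 − 123) = 123 + 0.69 × -101 = 53.31 → 53
B = 189 + 0.69 × (14 − 189) = 189 + 0.69 × -175 = 68.25 → 68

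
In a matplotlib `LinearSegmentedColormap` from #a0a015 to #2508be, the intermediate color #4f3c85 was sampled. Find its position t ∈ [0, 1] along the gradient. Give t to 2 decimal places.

0.66

Invert the lerp on the B channel (largest span, 169): t = (133 − 21) / (190 − 21) = 112/169 = 0.66272.
Check on R: (79 − 160)/(37 − 160) = 0.6585 ✓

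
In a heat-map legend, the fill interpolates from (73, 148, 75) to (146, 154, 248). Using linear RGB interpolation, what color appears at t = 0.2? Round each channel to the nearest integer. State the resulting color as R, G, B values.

(88, 149, 110)

R = 73 + 0.2 × (146 − 73) = 73 + 0.2 × 73 = 87.6 → 88
G = 148 + 0.2 × (154 − 148) = 148 + 0.2 × 6 = 149.2 → 149
B = 75 + 0.2 × (248 − 75) = 75 + 0.2 × 173 = 109.6 → 110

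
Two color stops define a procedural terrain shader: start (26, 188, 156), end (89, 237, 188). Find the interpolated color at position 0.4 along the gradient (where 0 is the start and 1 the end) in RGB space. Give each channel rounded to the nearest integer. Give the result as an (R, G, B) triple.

R = 26 + 0.4 × (89 − 26) = 26 + 0.4 × 63 = 51.2 → 51
G = 188 + 0.4 × (237 − 188) = 188 + 0.4 × 49 = 207.6 → 208
B = 156 + 0.4 × (188 − 156) = 156 + 0.4 × 32 = 168.8 → 169

(51, 208, 169)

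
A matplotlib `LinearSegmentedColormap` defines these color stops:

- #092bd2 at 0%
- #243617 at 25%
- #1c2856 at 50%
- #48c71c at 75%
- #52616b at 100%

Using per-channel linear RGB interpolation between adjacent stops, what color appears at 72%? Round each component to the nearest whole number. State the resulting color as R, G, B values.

(67, 180, 35)

72% lies between the 50% and 75% stops, so the local fraction is t = (72 − 50)/(75 − 50) = 22/25 ≈ 0.88.
#1c2856 → (28, 40, 86); #48c71c → (72, 199, 28).
R = 28 + 0.88 × (72 − 28) = 66.72 → 67
G = 40 + 0.88 × (199 − 40) = 179.92 → 180
B = 86 + 0.88 × (28 − 86) = 34.96 → 35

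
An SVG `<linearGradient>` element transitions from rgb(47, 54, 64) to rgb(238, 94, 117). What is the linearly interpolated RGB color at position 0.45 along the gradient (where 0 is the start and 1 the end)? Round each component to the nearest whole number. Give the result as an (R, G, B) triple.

(133, 72, 88)

R = 47 + 0.45 × (238 − 47) = 47 + 0.45 × 191 = 132.95 → 133
G = 54 + 0.45 × (94 − 54) = 54 + 0.45 × 40 = 72 → 72
B = 64 + 0.45 × (117 − 64) = 64 + 0.45 × 53 = 87.85 → 88
So the blended color is (133, 72, 88), about #854858.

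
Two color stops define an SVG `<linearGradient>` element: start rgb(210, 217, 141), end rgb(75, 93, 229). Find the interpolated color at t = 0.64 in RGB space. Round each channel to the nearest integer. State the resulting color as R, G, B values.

R = 210 + 0.64 × (75 − 210) = 210 + 0.64 × -135 = 123.6 → 124
G = 217 + 0.64 × (93 − 217) = 217 + 0.64 × -124 = 137.64 → 138
B = 141 + 0.64 × (229 − 141) = 141 + 0.64 × 88 = 197.32 → 197
So the blended color is (124, 138, 197), about #7c8ac5.

(124, 138, 197)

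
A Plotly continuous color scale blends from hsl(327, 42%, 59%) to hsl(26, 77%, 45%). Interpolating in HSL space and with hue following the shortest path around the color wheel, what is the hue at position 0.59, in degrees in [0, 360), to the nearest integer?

2

Hue: 26 − 327 = -301°, but |-301| > 180 so the shorter arc goes the other way: Δh = -301 + 360 = 59°.
H = 327 + 0.59 × (59) = 361.81 → 362 → 362 mod 360 = 2°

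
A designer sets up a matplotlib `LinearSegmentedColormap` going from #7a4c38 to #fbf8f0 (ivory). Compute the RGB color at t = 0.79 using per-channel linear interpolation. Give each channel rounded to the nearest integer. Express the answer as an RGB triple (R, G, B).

#7a4c38 → (122, 76, 56); #fbf8f0 → (251, 248, 240).
R = 122 + 0.79 × (251 − 122) = 122 + 0.79 × 129 = 223.91 → 224
G = 76 + 0.79 × (248 − 76) = 76 + 0.79 × 172 = 211.88 → 212
B = 56 + 0.79 × (240 − 56) = 56 + 0.79 × 184 = 201.36 → 201

(224, 212, 201)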